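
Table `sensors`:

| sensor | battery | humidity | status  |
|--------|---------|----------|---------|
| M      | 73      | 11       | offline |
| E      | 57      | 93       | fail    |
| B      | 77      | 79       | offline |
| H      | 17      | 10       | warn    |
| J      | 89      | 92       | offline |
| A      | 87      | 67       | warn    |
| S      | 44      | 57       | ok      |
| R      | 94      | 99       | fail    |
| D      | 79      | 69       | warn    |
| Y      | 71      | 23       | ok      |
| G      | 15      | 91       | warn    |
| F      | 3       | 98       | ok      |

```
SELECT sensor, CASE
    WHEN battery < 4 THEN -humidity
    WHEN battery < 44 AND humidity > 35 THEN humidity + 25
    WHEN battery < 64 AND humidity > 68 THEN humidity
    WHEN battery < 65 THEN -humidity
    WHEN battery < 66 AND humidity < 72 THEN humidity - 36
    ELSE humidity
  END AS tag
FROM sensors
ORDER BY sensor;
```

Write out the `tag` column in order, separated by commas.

67, 79, 69, 93, -98, 116, -10, 92, 11, 99, -57, 23

sensor=A: ELSE → 67
sensor=B: ELSE → 79
sensor=D: ELSE → 69
sensor=E: battery < 64 AND humidity > 68 → 93
sensor=F: battery < 4 → -98
sensor=G: battery < 44 AND humidity > 35 → 116
sensor=H: battery < 65 → -10
sensor=J: ELSE → 92
sensor=M: ELSE → 11
sensor=R: ELSE → 99
sensor=S: battery < 65 → -57
sensor=Y: ELSE → 23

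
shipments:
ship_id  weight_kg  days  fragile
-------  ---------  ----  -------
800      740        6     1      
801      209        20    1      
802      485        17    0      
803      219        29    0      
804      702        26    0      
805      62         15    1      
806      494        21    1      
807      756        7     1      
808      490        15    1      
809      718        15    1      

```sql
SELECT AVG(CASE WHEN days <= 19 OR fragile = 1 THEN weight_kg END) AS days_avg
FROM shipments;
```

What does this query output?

ship_id=800: ✓ → 740
ship_id=801: ✓ → 209
ship_id=802: ✓ → 485
ship_id=803: ✗
ship_id=804: ✗
ship_id=805: ✓ → 62
ship_id=806: ✓ → 494
ship_id=807: ✓ → 756
ship_id=808: ✓ → 490
ship_id=809: ✓ → 718
days_avg = (740 + 209 + 485 + 62 + 494 + 756 + 490 + 718) / 8 = 494.25

494.25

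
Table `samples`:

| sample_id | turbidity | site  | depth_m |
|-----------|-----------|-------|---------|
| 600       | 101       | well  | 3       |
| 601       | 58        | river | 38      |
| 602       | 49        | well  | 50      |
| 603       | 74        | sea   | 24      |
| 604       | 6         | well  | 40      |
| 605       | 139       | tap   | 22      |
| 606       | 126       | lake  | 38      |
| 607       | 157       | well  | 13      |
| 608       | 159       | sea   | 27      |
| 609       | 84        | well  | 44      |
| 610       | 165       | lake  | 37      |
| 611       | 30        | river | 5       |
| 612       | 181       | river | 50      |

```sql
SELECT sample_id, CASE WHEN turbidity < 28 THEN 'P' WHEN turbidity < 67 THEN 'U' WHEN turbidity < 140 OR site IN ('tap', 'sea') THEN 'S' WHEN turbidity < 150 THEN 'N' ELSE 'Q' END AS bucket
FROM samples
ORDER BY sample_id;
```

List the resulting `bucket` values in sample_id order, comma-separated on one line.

S, U, U, S, P, S, S, Q, S, S, Q, U, Q

sample_id=600: turbidity < 140 OR site IN ('tap', 'sea') → S
sample_id=601: turbidity < 67 → U
sample_id=602: turbidity < 67 → U
sample_id=603: turbidity < 140 OR site IN ('tap', 'sea') → S
sample_id=604: turbidity < 28 → P
sample_id=605: turbidity < 140 OR site IN ('tap', 'sea') → S
sample_id=606: turbidity < 140 OR site IN ('tap', 'sea') → S
sample_id=607: ELSE → Q
sample_id=608: turbidity < 140 OR site IN ('tap', 'sea') → S
sample_id=609: turbidity < 140 OR site IN ('tap', 'sea') → S
sample_id=610: ELSE → Q
sample_id=611: turbidity < 67 → U
sample_id=612: ELSE → Q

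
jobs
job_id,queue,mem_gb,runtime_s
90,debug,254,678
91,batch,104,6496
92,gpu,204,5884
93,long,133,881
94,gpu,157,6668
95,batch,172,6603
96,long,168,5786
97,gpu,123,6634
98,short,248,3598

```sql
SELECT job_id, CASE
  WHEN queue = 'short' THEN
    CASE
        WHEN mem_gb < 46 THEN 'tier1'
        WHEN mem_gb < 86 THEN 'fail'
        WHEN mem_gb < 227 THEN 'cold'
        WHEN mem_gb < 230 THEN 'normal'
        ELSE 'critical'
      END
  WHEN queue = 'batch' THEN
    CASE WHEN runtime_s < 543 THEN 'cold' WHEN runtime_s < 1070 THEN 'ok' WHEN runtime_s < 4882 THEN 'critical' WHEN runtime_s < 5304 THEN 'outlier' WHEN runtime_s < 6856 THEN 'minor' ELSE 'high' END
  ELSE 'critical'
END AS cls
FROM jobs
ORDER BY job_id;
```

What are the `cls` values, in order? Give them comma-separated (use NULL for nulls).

critical, minor, critical, critical, critical, minor, critical, critical, critical

job_id=90: queue='debug' → outer ELSE → critical
job_id=91: queue='batch' → inner[runtime_s < 6856] → minor
job_id=92: queue='gpu' → outer ELSE → critical
job_id=93: queue='long' → outer ELSE → critical
job_id=94: queue='gpu' → outer ELSE → critical
job_id=95: queue='batch' → inner[runtime_s < 6856] → minor
job_id=96: queue='long' → outer ELSE → critical
job_id=97: queue='gpu' → outer ELSE → critical
job_id=98: queue='short' → inner[ELSE] → critical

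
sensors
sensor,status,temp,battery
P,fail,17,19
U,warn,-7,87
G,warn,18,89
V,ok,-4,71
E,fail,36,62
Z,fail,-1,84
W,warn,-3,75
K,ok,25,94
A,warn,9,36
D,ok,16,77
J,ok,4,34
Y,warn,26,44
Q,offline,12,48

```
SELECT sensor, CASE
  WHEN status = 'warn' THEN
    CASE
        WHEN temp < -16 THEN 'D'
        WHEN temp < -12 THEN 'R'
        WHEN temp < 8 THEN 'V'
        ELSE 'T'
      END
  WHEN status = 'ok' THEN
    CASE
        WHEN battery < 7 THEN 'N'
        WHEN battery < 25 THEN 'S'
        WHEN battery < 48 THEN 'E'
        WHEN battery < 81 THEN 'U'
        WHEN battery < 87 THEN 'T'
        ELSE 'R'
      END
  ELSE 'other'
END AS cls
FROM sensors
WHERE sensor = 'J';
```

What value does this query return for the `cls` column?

E

sensor = J: status=ok, temp=4, battery=34.
status='ok' → inner[battery < 48] → E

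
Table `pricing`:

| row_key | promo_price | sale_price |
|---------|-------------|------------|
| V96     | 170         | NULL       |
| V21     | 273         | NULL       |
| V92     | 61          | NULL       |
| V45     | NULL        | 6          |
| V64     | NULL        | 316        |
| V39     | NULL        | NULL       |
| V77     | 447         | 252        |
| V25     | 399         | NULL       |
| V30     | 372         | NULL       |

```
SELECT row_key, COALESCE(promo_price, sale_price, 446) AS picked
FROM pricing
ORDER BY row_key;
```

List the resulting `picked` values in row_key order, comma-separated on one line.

273, 399, 372, 446, 6, 316, 447, 61, 170

row_key=V21: promo_price=273 → 273
row_key=V25: promo_price=399 → 399
row_key=V30: promo_price=372 → 372
row_key=V39: promo_price=NULL, sale_price=NULL, → literal 446 → 446
row_key=V45: promo_price=NULL, sale_price=6 → 6
row_key=V64: promo_price=NULL, sale_price=316 → 316
row_key=V77: promo_price=447 → 447
row_key=V92: promo_price=61 → 61
row_key=V96: promo_price=170 → 170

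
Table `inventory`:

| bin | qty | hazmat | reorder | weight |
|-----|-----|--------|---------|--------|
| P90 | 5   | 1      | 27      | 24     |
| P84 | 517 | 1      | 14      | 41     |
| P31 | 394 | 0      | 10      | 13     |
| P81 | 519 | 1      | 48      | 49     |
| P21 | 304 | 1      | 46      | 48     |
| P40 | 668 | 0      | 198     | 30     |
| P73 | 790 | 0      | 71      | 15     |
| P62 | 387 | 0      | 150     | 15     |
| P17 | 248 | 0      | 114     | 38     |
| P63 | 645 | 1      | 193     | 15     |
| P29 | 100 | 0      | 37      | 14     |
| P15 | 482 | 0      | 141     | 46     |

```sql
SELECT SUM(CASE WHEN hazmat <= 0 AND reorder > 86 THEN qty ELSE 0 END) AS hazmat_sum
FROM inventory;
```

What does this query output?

1785

bin=P90: ✗
bin=P84: ✗
bin=P31: ✗
bin=P81: ✗
bin=P21: ✗
bin=P40: ✓ → 668
bin=P73: ✗
bin=P62: ✓ → 387
bin=P17: ✓ → 248
bin=P63: ✗
bin=P29: ✗
bin=P15: ✓ → 482
hazmat_sum = 668 + 387 + 248 + 482 = 1785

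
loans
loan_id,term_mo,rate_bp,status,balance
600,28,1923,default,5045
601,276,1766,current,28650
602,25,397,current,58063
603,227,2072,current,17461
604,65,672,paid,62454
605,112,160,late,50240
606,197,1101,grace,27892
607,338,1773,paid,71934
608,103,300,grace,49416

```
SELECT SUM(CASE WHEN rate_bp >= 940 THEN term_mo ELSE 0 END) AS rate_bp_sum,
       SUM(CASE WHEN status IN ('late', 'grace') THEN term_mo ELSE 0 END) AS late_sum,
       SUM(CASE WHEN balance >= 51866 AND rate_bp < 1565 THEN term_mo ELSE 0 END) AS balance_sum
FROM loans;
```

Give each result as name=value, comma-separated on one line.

rate_bp_sum=1066, late_sum=412, balance_sum=90

[rate_bp_sum: rate_bp >= 940]
loan_id=600: ✓ → 28
loan_id=601: ✓ → 276
loan_id=602: ✗
loan_id=603: ✓ → 227
loan_id=604: ✗
loan_id=605: ✗
loan_id=606: ✓ → 197
loan_id=607: ✓ → 338
loan_id=608: ✗
rate_bp_sum = 28 + 276 + 227 + 197 + 338 = 1066
—
[late_sum: status IN ('late', 'grace')]
loan_id=600: ✗
loan_id=601: ✗
loan_id=602: ✗
loan_id=603: ✗
loan_id=604: ✗
loan_id=605: ✓ → 112
loan_id=606: ✓ → 197
loan_id=607: ✗
loan_id=608: ✓ → 103
late_sum = 112 + 197 + 103 = 412
—
[balance_sum: balance >= 51866 AND rate_bp < 1565]
loan_id=600: ✗
loan_id=601: ✗
loan_id=602: ✓ → 25
loan_id=603: ✗
loan_id=604: ✓ → 65
loan_id=605: ✗
loan_id=606: ✗
loan_id=607: ✗
loan_id=608: ✗
balance_sum = 25 + 65 = 90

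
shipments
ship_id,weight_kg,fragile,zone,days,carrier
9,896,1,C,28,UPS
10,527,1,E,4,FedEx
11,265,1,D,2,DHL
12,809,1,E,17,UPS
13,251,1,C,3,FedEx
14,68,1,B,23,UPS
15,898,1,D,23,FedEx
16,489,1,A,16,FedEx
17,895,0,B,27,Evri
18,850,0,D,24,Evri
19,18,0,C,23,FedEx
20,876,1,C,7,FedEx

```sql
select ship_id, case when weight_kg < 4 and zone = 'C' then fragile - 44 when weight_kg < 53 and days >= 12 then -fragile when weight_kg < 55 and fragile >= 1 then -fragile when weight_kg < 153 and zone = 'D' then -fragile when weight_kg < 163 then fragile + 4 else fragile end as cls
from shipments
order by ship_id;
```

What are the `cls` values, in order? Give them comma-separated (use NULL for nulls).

ship_id=9: ELSE → 1
ship_id=10: ELSE → 1
ship_id=11: ELSE → 1
ship_id=12: ELSE → 1
ship_id=13: ELSE → 1
ship_id=14: weight_kg < 163 → 5
ship_id=15: ELSE → 1
ship_id=16: ELSE → 1
ship_id=17: ELSE → 0
ship_id=18: ELSE → 0
ship_id=19: weight_kg < 53 and days >= 12 → 0
ship_id=20: ELSE → 1

1, 1, 1, 1, 1, 5, 1, 1, 0, 0, 0, 1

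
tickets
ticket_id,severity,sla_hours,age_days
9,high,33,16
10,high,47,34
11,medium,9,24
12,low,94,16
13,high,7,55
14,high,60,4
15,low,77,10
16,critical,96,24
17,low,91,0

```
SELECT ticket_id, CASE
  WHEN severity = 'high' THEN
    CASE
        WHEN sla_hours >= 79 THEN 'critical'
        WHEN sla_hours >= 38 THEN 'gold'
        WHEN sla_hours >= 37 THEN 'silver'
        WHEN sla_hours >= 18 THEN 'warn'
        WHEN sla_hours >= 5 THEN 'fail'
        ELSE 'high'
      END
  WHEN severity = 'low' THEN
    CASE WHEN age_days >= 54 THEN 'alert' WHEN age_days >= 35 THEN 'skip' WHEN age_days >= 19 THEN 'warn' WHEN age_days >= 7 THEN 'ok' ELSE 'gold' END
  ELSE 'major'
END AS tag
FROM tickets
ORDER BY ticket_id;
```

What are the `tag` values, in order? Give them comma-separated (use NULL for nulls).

ticket_id=9: severity='high' → inner[sla_hours >= 18] → warn
ticket_id=10: severity='high' → inner[sla_hours >= 38] → gold
ticket_id=11: severity='medium' → outer ELSE → major
ticket_id=12: severity='low' → inner[age_days >= 7] → ok
ticket_id=13: severity='high' → inner[sla_hours >= 5] → fail
ticket_id=14: severity='high' → inner[sla_hours >= 38] → gold
ticket_id=15: severity='low' → inner[age_days >= 7] → ok
ticket_id=16: severity='critical' → outer ELSE → major
ticket_id=17: severity='low' → inner[ELSE] → gold

warn, gold, major, ok, fail, gold, ok, major, gold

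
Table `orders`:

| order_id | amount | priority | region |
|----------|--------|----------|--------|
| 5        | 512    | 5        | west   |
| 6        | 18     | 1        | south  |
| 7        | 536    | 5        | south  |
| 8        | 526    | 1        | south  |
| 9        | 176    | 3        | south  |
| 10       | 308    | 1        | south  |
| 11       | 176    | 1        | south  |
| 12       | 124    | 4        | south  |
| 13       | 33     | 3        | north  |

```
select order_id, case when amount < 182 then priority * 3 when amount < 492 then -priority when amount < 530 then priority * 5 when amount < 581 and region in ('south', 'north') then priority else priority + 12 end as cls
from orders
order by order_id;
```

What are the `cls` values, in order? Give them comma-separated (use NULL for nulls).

25, 3, 5, 5, 9, -1, 3, 12, 9

order_id=5: amount < 530 → 25
order_id=6: amount < 182 → 3
order_id=7: amount < 581 and region in ('south', 'north') → 5
order_id=8: amount < 530 → 5
order_id=9: amount < 182 → 9
order_id=10: amount < 492 → -1
order_id=11: amount < 182 → 3
order_id=12: amount < 182 → 12
order_id=13: amount < 182 → 9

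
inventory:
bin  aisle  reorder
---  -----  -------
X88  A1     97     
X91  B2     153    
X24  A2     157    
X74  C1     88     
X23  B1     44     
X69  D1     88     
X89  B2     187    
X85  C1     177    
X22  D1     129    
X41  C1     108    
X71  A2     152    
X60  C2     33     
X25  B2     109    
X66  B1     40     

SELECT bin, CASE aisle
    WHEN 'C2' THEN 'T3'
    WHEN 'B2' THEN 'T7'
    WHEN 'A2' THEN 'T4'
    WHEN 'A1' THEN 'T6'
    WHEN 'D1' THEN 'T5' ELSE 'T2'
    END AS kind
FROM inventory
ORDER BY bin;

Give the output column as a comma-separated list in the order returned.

T5, T2, T4, T7, T2, T3, T2, T5, T4, T2, T2, T6, T7, T7

bin=X22: aisle='D1' → T5
bin=X23: ELSE → T2
bin=X24: aisle='A2' → T4
bin=X25: aisle='B2' → T7
bin=X41: ELSE → T2
bin=X60: aisle='C2' → T3
bin=X66: ELSE → T2
bin=X69: aisle='D1' → T5
bin=X71: aisle='A2' → T4
bin=X74: ELSE → T2
bin=X85: ELSE → T2
bin=X88: aisle='A1' → T6
bin=X89: aisle='B2' → T7
bin=X91: aisle='B2' → T7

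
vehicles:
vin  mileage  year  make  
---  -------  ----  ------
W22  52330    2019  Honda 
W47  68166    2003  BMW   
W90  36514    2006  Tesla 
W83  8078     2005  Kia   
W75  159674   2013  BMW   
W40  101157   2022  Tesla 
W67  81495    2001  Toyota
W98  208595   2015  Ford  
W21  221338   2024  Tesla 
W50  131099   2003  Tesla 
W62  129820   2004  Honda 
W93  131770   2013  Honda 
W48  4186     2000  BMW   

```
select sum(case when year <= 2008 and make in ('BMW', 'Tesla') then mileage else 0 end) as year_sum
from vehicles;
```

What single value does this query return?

vin=W22: ✗
vin=W47: ✓ → 68166
vin=W90: ✓ → 36514
vin=W83: ✗
vin=W75: ✗
vin=W40: ✗
vin=W67: ✗
vin=W98: ✗
vin=W21: ✗
vin=W50: ✓ → 131099
vin=W62: ✗
vin=W93: ✗
vin=W48: ✓ → 4186
year_sum = 68166 + 36514 + 131099 + 4186 = 239965

239965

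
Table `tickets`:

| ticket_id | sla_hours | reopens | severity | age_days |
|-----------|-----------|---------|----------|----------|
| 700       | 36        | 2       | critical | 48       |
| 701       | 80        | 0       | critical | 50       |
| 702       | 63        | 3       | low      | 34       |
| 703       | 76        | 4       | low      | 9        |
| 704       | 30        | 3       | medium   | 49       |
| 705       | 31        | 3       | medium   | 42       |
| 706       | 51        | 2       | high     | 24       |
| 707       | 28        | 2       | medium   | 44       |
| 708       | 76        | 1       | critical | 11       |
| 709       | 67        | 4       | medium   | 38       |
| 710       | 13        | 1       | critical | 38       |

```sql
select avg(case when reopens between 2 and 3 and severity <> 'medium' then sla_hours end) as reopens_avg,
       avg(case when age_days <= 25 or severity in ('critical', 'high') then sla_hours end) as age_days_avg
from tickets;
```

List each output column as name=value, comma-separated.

reopens_avg=50, age_days_avg=55.3333333333

[reopens_avg: reopens between 2 and 3 and severity <> 'medium']
ticket_id=700: ✓ → 36
ticket_id=701: ✗
ticket_id=702: ✓ → 63
ticket_id=703: ✗
ticket_id=704: ✗
ticket_id=705: ✗
ticket_id=706: ✓ → 51
ticket_id=707: ✗
ticket_id=708: ✗
ticket_id=709: ✗
ticket_id=710: ✗
reopens_avg = (36 + 63 + 51) / 3 = 50
—
[age_days_avg: age_days <= 25 or severity in ('critical', 'high')]
ticket_id=700: ✓ → 36
ticket_id=701: ✓ → 80
ticket_id=702: ✗
ticket_id=703: ✓ → 76
ticket_id=704: ✗
ticket_id=705: ✗
ticket_id=706: ✓ → 51
ticket_id=707: ✗
ticket_id=708: ✓ → 76
ticket_id=709: ✗
ticket_id=710: ✓ → 13
age_days_avg = (36 + 80 + 76 + 51 + 76 + 13) / 6 = 55.3333333333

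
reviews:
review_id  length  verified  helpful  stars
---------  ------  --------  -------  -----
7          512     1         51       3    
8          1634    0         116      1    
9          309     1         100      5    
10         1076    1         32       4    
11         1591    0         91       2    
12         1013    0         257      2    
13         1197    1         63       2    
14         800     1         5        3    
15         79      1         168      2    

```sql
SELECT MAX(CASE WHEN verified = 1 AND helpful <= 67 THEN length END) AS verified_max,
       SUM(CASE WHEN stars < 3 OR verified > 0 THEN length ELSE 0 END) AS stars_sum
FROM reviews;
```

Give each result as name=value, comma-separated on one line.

verified_max=1197, stars_sum=8211

[verified_max: verified = 1 AND helpful <= 67]
review_id=7: ✓ → 512
review_id=8: ✗
review_id=9: ✗
review_id=10: ✓ → 1076
review_id=11: ✗
review_id=12: ✗
review_id=13: ✓ → 1197
review_id=14: ✓ → 800
review_id=15: ✗
verified_max = MAX(512, 1076, 1197, 800) = 1197
—
[stars_sum: stars < 3 OR verified > 0]
review_id=7: ✓ → 512
review_id=8: ✓ → 1634
review_id=9: ✓ → 309
review_id=10: ✓ → 1076
review_id=11: ✓ → 1591
review_id=12: ✓ → 1013
review_id=13: ✓ → 1197
review_id=14: ✓ → 800
review_id=15: ✓ → 79
stars_sum = 512 + 1634 + 309 + 1076 + 1591 + 1013 + 1197 + 800 + 79 = 8211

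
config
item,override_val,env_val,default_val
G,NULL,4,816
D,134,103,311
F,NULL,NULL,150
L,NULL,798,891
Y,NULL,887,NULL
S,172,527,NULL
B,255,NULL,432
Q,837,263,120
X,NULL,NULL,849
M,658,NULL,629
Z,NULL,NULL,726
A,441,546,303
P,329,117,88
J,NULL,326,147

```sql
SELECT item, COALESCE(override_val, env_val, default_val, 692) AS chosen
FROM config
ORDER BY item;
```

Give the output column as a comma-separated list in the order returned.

441, 255, 134, 150, 4, 326, 798, 658, 329, 837, 172, 849, 887, 726

item=A: override_val=441 → 441
item=B: override_val=255 → 255
item=D: override_val=134 → 134
item=F: override_val=NULL, env_val=NULL, default_val=150 → 150
item=G: override_val=NULL, env_val=4 → 4
item=J: override_val=NULL, env_val=326 → 326
item=L: override_val=NULL, env_val=798 → 798
item=M: override_val=658 → 658
item=P: override_val=329 → 329
item=Q: override_val=837 → 837
item=S: override_val=172 → 172
item=X: override_val=NULL, env_val=NULL, default_val=849 → 849
item=Y: override_val=NULL, env_val=887 → 887
item=Z: override_val=NULL, env_val=NULL, default_val=726 → 726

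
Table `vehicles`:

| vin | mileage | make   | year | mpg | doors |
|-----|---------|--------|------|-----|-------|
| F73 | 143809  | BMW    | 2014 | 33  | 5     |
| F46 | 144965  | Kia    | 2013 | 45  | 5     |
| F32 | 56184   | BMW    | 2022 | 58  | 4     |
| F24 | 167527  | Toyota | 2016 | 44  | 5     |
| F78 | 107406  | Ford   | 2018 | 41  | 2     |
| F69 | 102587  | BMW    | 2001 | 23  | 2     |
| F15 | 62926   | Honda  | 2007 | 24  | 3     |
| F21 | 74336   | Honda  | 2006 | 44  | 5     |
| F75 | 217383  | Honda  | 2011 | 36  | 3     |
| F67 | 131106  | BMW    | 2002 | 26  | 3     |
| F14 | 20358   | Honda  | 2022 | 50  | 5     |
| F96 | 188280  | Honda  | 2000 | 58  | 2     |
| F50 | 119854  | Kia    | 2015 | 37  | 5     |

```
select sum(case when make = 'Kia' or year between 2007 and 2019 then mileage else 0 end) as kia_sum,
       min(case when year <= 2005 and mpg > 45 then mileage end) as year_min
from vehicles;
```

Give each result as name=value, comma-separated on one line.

[kia_sum: make = 'Kia' or year between 2007 and 2019]
vin=F73: ✓ → 143809
vin=F46: ✓ → 144965
vin=F32: ✗
vin=F24: ✓ → 167527
vin=F78: ✓ → 107406
vin=F69: ✗
vin=F15: ✓ → 62926
vin=F21: ✗
vin=F75: ✓ → 217383
vin=F67: ✗
vin=F14: ✗
vin=F96: ✗
vin=F50: ✓ → 119854
kia_sum = 143809 + 144965 + 167527 + 107406 + 62926 + 217383 + 119854 = 963870
—
[year_min: year <= 2005 and mpg > 45]
vin=F73: ✗
vin=F46: ✗
vin=F32: ✗
vin=F24: ✗
vin=F78: ✗
vin=F69: ✗
vin=F15: ✗
vin=F21: ✗
vin=F75: ✗
vin=F67: ✗
vin=F14: ✗
vin=F96: ✓ → 188280
vin=F50: ✗
year_min = MIN(188280) = 188280

kia_sum=963870, year_min=188280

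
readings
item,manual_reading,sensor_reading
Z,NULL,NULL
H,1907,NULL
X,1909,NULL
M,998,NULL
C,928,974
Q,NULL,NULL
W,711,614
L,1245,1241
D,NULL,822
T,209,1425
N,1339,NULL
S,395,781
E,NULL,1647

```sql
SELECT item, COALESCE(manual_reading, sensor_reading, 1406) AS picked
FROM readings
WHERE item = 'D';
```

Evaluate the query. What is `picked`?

item = D: manual_reading=NULL, sensor_reading=822.
manual_reading=NULL, sensor_reading=822 → 822

822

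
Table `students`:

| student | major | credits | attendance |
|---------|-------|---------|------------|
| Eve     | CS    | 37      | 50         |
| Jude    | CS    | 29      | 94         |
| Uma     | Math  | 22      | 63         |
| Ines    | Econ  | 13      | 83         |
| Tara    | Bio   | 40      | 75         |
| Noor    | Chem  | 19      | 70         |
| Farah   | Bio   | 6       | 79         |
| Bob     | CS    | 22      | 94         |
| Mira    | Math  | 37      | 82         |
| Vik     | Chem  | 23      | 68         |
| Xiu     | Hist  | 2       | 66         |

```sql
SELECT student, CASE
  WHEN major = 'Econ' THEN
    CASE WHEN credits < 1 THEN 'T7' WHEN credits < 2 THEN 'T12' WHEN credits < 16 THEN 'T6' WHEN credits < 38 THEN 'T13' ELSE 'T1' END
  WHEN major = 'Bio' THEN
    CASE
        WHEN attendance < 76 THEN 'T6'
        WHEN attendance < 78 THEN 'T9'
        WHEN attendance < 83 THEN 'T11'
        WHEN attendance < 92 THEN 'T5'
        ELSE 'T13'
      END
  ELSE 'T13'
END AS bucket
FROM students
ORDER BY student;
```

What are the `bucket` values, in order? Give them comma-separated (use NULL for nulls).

T13, T13, T11, T6, T13, T13, T13, T6, T13, T13, T13

student=Bob: major='CS' → outer ELSE → T13
student=Eve: major='CS' → outer ELSE → T13
student=Farah: major='Bio' → inner[attendance < 83] → T11
student=Ines: major='Econ' → inner[credits < 16] → T6
student=Jude: major='CS' → outer ELSE → T13
student=Mira: major='Math' → outer ELSE → T13
student=Noor: major='Chem' → outer ELSE → T13
student=Tara: major='Bio' → inner[attendance < 76] → T6
student=Uma: major='Math' → outer ELSE → T13
student=Vik: major='Chem' → outer ELSE → T13
student=Xiu: major='Hist' → outer ELSE → T13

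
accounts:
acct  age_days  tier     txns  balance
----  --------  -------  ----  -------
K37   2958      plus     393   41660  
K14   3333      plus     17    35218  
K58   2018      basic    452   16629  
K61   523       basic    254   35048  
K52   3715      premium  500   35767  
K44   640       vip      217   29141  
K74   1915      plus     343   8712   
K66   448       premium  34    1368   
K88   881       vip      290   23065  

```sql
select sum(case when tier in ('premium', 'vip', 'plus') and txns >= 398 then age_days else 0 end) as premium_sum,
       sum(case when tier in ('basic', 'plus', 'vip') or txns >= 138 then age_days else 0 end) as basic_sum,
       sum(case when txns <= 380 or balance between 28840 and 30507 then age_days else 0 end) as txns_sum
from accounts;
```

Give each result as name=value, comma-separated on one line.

[premium_sum: tier in ('premium', 'vip', 'plus') and txns >= 398]
acct=K37: ✗
acct=K14: ✗
acct=K58: ✗
acct=K61: ✗
acct=K52: ✓ → 3715
acct=K44: ✗
acct=K74: ✗
acct=K66: ✗
acct=K88: ✗
premium_sum = 3715
—
[basic_sum: tier in ('basic', 'plus', 'vip') or txns >= 138]
acct=K37: ✓ → 2958
acct=K14: ✓ → 3333
acct=K58: ✓ → 2018
acct=K61: ✓ → 523
acct=K52: ✓ → 3715
acct=K44: ✓ → 640
acct=K74: ✓ → 1915
acct=K66: ✗
acct=K88: ✓ → 881
basic_sum = 2958 + 3333 + 2018 + 523 + 3715 + 640 + 1915 + 881 = 15983
—
[txns_sum: txns <= 380 or balance between 28840 and 30507]
acct=K37: ✗
acct=K14: ✓ → 3333
acct=K58: ✗
acct=K61: ✓ → 523
acct=K52: ✗
acct=K44: ✓ → 640
acct=K74: ✓ → 1915
acct=K66: ✓ → 448
acct=K88: ✓ → 881
txns_sum = 3333 + 523 + 640 + 1915 + 448 + 881 = 7740

premium_sum=3715, basic_sum=15983, txns_sum=7740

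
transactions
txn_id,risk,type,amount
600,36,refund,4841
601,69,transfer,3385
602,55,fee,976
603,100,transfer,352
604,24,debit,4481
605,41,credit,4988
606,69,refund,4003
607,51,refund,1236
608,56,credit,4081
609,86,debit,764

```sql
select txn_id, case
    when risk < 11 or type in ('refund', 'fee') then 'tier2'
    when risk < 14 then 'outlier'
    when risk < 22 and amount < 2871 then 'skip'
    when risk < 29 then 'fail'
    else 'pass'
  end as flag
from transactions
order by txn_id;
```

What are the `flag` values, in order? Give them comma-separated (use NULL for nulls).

tier2, pass, tier2, pass, fail, pass, tier2, tier2, pass, pass

txn_id=600: risk < 11 or type in ('refund', 'fee') → tier2
txn_id=601: ELSE → pass
txn_id=602: risk < 11 or type in ('refund', 'fee') → tier2
txn_id=603: ELSE → pass
txn_id=604: risk < 29 → fail
txn_id=605: ELSE → pass
txn_id=606: risk < 11 or type in ('refund', 'fee') → tier2
txn_id=607: risk < 11 or type in ('refund', 'fee') → tier2
txn_id=608: ELSE → pass
txn_id=609: ELSE → pass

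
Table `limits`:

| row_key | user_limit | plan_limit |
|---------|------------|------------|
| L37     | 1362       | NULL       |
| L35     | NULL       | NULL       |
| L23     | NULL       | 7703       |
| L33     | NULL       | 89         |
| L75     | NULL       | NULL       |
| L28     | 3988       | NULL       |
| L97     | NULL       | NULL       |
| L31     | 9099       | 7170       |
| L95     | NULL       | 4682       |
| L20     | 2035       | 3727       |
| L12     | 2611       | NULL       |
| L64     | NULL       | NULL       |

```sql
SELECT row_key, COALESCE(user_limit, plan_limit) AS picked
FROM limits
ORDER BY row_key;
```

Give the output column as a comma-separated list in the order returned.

2611, 2035, 7703, 3988, 9099, 89, NULL, 1362, NULL, NULL, 4682, NULL

row_key=L12: user_limit=2611 → 2611
row_key=L20: user_limit=2035 → 2035
row_key=L23: user_limit=NULL, plan_limit=7703 → 7703
row_key=L28: user_limit=3988 → 3988
row_key=L31: user_limit=9099 → 9099
row_key=L33: user_limit=NULL, plan_limit=89 → 89
row_key=L35: user_limit=NULL, plan_limit=NULL (all NULL) → NULL
row_key=L37: user_limit=1362 → 1362
row_key=L64: user_limit=NULL, plan_limit=NULL (all NULL) → NULL
row_key=L75: user_limit=NULL, plan_limit=NULL (all NULL) → NULL
row_key=L95: user_limit=NULL, plan_limit=4682 → 4682
row_key=L97: user_limit=NULL, plan_limit=NULL (all NULL) → NULL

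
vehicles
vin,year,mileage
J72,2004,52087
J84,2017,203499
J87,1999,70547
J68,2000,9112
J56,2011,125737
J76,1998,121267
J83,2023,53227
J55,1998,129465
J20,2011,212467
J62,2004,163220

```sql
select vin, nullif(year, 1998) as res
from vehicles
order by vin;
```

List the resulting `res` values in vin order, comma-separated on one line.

2011, NULL, 2011, 2004, 2000, 2004, NULL, 2023, 2017, 1999

vin=J20: year=2011 vs 1998: differ → 2011
vin=J55: year=1998 vs 1998: equal → NULL
vin=J56: year=2011 vs 1998: differ → 2011
vin=J62: year=2004 vs 1998: differ → 2004
vin=J68: year=2000 vs 1998: differ → 2000
vin=J72: year=2004 vs 1998: differ → 2004
vin=J76: year=1998 vs 1998: equal → NULL
vin=J83: year=2023 vs 1998: differ → 2023
vin=J84: year=2017 vs 1998: differ → 2017
vin=J87: year=1999 vs 1998: differ → 1999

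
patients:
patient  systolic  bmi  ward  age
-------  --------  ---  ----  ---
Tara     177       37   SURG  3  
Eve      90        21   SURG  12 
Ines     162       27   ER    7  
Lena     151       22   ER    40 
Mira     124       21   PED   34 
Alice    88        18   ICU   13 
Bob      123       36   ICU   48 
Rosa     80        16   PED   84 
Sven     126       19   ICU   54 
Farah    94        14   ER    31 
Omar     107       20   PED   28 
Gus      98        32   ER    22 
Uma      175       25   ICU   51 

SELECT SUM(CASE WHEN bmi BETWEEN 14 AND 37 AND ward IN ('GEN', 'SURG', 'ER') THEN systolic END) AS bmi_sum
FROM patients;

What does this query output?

patient=Tara: ✓ → 177
patient=Eve: ✓ → 90
patient=Ines: ✓ → 162
patient=Lena: ✓ → 151
patient=Mira: ✗
patient=Alice: ✗
patient=Bob: ✗
patient=Rosa: ✗
patient=Sven: ✗
patient=Farah: ✓ → 94
patient=Omar: ✗
patient=Gus: ✓ → 98
patient=Uma: ✗
bmi_sum = 177 + 90 + 162 + 151 + 94 + 98 = 772

772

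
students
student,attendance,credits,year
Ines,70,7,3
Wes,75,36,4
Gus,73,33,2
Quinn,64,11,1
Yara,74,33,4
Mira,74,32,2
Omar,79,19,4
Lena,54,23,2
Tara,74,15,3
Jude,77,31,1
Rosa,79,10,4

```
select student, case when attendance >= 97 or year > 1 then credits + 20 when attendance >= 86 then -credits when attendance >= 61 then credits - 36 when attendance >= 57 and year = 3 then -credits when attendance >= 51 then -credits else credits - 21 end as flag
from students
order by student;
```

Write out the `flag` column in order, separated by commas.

53, 27, -5, 43, 52, 39, -25, 30, 35, 56, 53

student=Gus: attendance >= 97 or year > 1 → 53
student=Ines: attendance >= 97 or year > 1 → 27
student=Jude: attendance >= 61 → -5
student=Lena: attendance >= 97 or year > 1 → 43
student=Mira: attendance >= 97 or year > 1 → 52
student=Omar: attendance >= 97 or year > 1 → 39
student=Quinn: attendance >= 61 → -25
student=Rosa: attendance >= 97 or year > 1 → 30
student=Tara: attendance >= 97 or year > 1 → 35
student=Wes: attendance >= 97 or year > 1 → 56
student=Yara: attendance >= 97 or year > 1 → 53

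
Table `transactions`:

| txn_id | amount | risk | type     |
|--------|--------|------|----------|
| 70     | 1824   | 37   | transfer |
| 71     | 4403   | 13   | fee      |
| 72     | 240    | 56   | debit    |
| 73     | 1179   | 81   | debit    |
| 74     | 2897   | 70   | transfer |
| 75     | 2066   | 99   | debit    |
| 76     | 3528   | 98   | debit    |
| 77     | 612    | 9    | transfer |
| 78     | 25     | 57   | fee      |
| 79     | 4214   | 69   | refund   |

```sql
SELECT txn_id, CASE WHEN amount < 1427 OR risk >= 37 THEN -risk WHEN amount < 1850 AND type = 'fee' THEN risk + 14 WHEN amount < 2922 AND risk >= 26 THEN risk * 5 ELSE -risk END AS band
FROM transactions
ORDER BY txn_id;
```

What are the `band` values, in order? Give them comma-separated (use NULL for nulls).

txn_id=70: amount < 1427 OR risk >= 37 → -37
txn_id=71: ELSE → -13
txn_id=72: amount < 1427 OR risk >= 37 → -56
txn_id=73: amount < 1427 OR risk >= 37 → -81
txn_id=74: amount < 1427 OR risk >= 37 → -70
txn_id=75: amount < 1427 OR risk >= 37 → -99
txn_id=76: amount < 1427 OR risk >= 37 → -98
txn_id=77: amount < 1427 OR risk >= 37 → -9
txn_id=78: amount < 1427 OR risk >= 37 → -57
txn_id=79: amount < 1427 OR risk >= 37 → -69

-37, -13, -56, -81, -70, -99, -98, -9, -57, -69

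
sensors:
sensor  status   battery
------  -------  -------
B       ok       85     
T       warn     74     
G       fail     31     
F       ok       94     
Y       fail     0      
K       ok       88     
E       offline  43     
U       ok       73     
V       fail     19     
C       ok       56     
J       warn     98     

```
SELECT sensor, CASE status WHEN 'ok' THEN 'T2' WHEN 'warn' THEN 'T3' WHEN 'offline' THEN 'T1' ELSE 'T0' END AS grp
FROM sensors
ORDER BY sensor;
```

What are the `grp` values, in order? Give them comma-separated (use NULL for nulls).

T2, T2, T1, T2, T0, T3, T2, T3, T2, T0, T0

sensor=B: status='ok' → T2
sensor=C: status='ok' → T2
sensor=E: status='offline' → T1
sensor=F: status='ok' → T2
sensor=G: ELSE → T0
sensor=J: status='warn' → T3
sensor=K: status='ok' → T2
sensor=T: status='warn' → T3
sensor=U: status='ok' → T2
sensor=V: ELSE → T0
sensor=Y: ELSE → T0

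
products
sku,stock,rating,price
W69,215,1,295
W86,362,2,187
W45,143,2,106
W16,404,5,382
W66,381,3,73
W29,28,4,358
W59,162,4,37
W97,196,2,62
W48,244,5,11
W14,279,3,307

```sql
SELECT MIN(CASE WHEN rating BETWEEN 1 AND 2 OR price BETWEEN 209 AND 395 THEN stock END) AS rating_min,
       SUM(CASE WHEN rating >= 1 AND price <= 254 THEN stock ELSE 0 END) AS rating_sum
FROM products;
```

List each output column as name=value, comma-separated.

[rating_min: rating BETWEEN 1 AND 2 OR price BETWEEN 209 AND 395]
sku=W69: ✓ → 215
sku=W86: ✓ → 362
sku=W45: ✓ → 143
sku=W16: ✓ → 404
sku=W66: ✗
sku=W29: ✓ → 28
sku=W59: ✗
sku=W97: ✓ → 196
sku=W48: ✗
sku=W14: ✓ → 279
rating_min = MIN(215, 362, 143, 404, 28, 196, 279) = 28
—
[rating_sum: rating >= 1 AND price <= 254]
sku=W69: ✗
sku=W86: ✓ → 362
sku=W45: ✓ → 143
sku=W16: ✗
sku=W66: ✓ → 381
sku=W29: ✗
sku=W59: ✓ → 162
sku=W97: ✓ → 196
sku=W48: ✓ → 244
sku=W14: ✗
rating_sum = 362 + 143 + 381 + 162 + 196 + 244 = 1488

rating_min=28, rating_sum=1488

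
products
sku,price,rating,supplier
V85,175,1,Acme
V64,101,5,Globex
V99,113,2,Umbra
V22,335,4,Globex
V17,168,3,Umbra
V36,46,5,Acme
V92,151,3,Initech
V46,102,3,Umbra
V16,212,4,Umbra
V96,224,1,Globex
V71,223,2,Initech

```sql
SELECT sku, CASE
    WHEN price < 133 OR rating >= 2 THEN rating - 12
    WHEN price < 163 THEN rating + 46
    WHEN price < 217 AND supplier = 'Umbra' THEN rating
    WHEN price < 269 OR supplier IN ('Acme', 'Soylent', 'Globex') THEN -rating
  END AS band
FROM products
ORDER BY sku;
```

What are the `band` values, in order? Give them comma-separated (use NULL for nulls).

sku=V16: price < 133 OR rating >= 2 → -8
sku=V17: price < 133 OR rating >= 2 → -9
sku=V22: price < 133 OR rating >= 2 → -8
sku=V36: price < 133 OR rating >= 2 → -7
sku=V46: price < 133 OR rating >= 2 → -9
sku=V64: price < 133 OR rating >= 2 → -7
sku=V71: price < 133 OR rating >= 2 → -10
sku=V85: price < 269 OR supplier IN ('Acme', 'Soylent', 'Globex') → -1
sku=V92: price < 133 OR rating >= 2 → -9
sku=V96: price < 269 OR supplier IN ('Acme', 'Soylent', 'Globex') → -1
sku=V99: price < 133 OR rating >= 2 → -10

-8, -9, -8, -7, -9, -7, -10, -1, -9, -1, -10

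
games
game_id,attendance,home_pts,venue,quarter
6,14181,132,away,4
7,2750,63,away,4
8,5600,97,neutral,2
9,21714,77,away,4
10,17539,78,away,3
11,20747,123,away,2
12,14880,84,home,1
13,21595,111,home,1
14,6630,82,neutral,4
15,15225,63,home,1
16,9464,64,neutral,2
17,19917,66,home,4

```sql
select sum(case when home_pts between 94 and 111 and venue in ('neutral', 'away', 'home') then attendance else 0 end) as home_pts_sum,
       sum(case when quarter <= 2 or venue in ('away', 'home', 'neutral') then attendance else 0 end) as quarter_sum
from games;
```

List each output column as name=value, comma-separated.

home_pts_sum=27195, quarter_sum=170242

[home_pts_sum: home_pts between 94 and 111 and venue in ('neutral', 'away', 'home')]
game_id=6: ✗
game_id=7: ✗
game_id=8: ✓ → 5600
game_id=9: ✗
game_id=10: ✗
game_id=11: ✗
game_id=12: ✗
game_id=13: ✓ → 21595
game_id=14: ✗
game_id=15: ✗
game_id=16: ✗
game_id=17: ✗
home_pts_sum = 5600 + 21595 = 27195
—
[quarter_sum: quarter <= 2 or venue in ('away', 'home', 'neutral')]
game_id=6: ✓ → 14181
game_id=7: ✓ → 2750
game_id=8: ✓ → 5600
game_id=9: ✓ → 21714
game_id=10: ✓ → 17539
game_id=11: ✓ → 20747
game_id=12: ✓ → 14880
game_id=13: ✓ → 21595
game_id=14: ✓ → 6630
game_id=15: ✓ → 15225
game_id=16: ✓ → 9464
game_id=17: ✓ → 19917
quarter_sum = 14181 + 2750 + 5600 + 21714 + 17539 + 20747 + 14880 + 21595 + 6630 + 15225 + 9464 + 19917 = 170242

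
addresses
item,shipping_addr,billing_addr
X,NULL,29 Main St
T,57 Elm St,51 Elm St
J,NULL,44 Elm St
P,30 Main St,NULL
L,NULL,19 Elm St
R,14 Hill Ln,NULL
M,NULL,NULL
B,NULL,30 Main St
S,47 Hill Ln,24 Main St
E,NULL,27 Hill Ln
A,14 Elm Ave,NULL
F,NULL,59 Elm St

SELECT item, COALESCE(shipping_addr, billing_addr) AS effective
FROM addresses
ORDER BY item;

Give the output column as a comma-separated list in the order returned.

14 Elm Ave, 30 Main St, 27 Hill Ln, 59 Elm St, 44 Elm St, 19 Elm St, NULL, 30 Main St, 14 Hill Ln, 47 Hill Ln, 57 Elm St, 29 Main St

item=A: shipping_addr=14 Elm Ave → 14 Elm Ave
item=B: shipping_addr=NULL, billing_addr=30 Main St → 30 Main St
item=E: shipping_addr=NULL, billing_addr=27 Hill Ln → 27 Hill Ln
item=F: shipping_addr=NULL, billing_addr=59 Elm St → 59 Elm St
item=J: shipping_addr=NULL, billing_addr=44 Elm St → 44 Elm St
item=L: shipping_addr=NULL, billing_addr=19 Elm St → 19 Elm St
item=M: shipping_addr=NULL, billing_addr=NULL (all NULL) → NULL
item=P: shipping_addr=30 Main St → 30 Main St
item=R: shipping_addr=14 Hill Ln → 14 Hill Ln
item=S: shipping_addr=47 Hill Ln → 47 Hill Ln
item=T: shipping_addr=57 Elm St → 57 Elm St
item=X: shipping_addr=NULL, billing_addr=29 Main St → 29 Main St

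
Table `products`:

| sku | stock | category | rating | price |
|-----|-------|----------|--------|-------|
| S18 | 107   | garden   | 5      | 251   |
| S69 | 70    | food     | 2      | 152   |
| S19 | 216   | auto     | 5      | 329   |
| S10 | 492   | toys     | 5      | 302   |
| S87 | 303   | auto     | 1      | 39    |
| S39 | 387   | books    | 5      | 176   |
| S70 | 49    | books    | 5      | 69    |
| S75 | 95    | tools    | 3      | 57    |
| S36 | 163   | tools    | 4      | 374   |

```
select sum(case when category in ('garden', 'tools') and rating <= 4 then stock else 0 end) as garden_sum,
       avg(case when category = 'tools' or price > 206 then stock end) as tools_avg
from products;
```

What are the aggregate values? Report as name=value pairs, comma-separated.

[garden_sum: category in ('garden', 'tools') and rating <= 4]
sku=S18: ✗
sku=S69: ✗
sku=S19: ✗
sku=S10: ✗
sku=S87: ✗
sku=S39: ✗
sku=S70: ✗
sku=S75: ✓ → 95
sku=S36: ✓ → 163
garden_sum = 95 + 163 = 258
—
[tools_avg: category = 'tools' or price > 206]
sku=S18: ✓ → 107
sku=S69: ✗
sku=S19: ✓ → 216
sku=S10: ✓ → 492
sku=S87: ✗
sku=S39: ✗
sku=S70: ✗
sku=S75: ✓ → 95
sku=S36: ✓ → 163
tools_avg = (107 + 216 + 492 + 95 + 163) / 5 = 214.6

garden_sum=258, tools_avg=214.6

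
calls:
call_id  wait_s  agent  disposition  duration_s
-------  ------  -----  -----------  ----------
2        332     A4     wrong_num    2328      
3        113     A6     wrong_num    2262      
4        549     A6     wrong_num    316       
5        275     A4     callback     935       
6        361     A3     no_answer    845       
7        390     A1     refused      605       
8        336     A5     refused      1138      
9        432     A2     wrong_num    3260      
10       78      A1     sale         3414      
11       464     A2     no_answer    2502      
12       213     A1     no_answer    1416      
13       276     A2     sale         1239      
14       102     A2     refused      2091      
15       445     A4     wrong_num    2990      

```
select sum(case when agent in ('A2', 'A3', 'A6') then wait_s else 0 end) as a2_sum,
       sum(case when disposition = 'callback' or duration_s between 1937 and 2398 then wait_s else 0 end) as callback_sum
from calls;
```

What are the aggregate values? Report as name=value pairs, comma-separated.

[a2_sum: agent in ('A2', 'A3', 'A6')]
call_id=2: ✗
call_id=3: ✓ → 113
call_id=4: ✓ → 549
call_id=5: ✗
call_id=6: ✓ → 361
call_id=7: ✗
call_id=8: ✗
call_id=9: ✓ → 432
call_id=10: ✗
call_id=11: ✓ → 464
call_id=12: ✗
call_id=13: ✓ → 276
call_id=14: ✓ → 102
call_id=15: ✗
a2_sum = 113 + 549 + 361 + 432 + 464 + 276 + 102 = 2297
—
[callback_sum: disposition = 'callback' or duration_s between 1937 and 2398]
call_id=2: ✓ → 332
call_id=3: ✓ → 113
call_id=4: ✗
call_id=5: ✓ → 275
call_id=6: ✗
call_id=7: ✗
call_id=8: ✗
call_id=9: ✗
call_id=10: ✗
call_id=11: ✗
call_id=12: ✗
call_id=13: ✗
call_id=14: ✓ → 102
call_id=15: ✗
callback_sum = 332 + 113 + 275 + 102 = 822

a2_sum=2297, callback_sum=822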